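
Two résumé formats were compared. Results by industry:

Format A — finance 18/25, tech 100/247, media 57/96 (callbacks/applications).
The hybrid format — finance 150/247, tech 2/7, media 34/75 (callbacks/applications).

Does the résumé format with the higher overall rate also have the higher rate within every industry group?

Finance: Format A 18/25 = 72.0%, the hybrid format 150/247 = 60.7% → Format A
Tech: Format A 100/247 = 40.5%, the hybrid format 2/7 = 28.6% → Format A
Media: Format A 57/96 = 59.4%, the hybrid format 34/75 = 45.3% → Format A
Overall: Format A 175/368 = 47.6%, the hybrid format 186/329 = 56.5% → the hybrid format
Format A wins each industry group but the hybrid format wins overall — the comparison reverses. Format A's applications skew toward tech, which has a lower base rate.

No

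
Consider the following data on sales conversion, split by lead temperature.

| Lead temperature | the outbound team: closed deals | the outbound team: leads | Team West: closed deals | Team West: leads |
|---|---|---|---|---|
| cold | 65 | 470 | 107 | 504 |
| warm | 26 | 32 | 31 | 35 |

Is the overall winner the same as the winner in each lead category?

Cold: the outbound team 65/470 = 13.8%, Team West 107/504 = 21.2% → Team West
Warm: the outbound team 26/32 = 81.2%, Team West 31/35 = 88.6% → Team West
Overall: the outbound team 91/502 = 18.1%, Team West 138/539 = 25.6% → Team West
Team West wins overall and in every lead group — no reversal.

Yes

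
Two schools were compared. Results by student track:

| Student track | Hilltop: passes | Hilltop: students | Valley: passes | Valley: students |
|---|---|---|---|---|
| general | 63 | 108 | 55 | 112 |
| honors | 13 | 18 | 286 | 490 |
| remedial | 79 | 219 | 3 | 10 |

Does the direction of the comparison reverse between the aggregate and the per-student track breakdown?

General: Hilltop 63/108 = 58.3%, Valley 55/112 = 49.1% → Hilltop
Honors: Hilltop 13/18 = 72.2%, Valley 286/490 = 58.4% → Hilltop
Remedial: Hilltop 79/219 = 36.1%, Valley 3/10 = 30.0% → Hilltop
Overall: Hilltop 155/345 = 44.9%, Valley 344/612 = 56.2% → Valley
Hilltop wins each student group but Valley wins overall — the comparison reverses. Hilltop's students skew toward remedial, which has a lower base rate.

Yes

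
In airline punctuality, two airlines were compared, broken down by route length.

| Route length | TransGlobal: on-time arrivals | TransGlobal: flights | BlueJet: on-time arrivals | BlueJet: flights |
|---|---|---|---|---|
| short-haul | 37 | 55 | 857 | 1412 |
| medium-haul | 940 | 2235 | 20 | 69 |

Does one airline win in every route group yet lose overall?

Yes

Short-haul: TransGlobal 37/55 = 67.3%, BlueJet 857/1412 = 60.7% → TransGlobal
Medium-haul: TransGlobal 940/2235 = 42.1%, BlueJet 20/69 = 29.0% → TransGlobal
Overall: TransGlobal 977/2290 = 42.7%, BlueJet 877/1481 = 59.2% → BlueJet
TransGlobal wins each route group but BlueJet wins overall — the comparison reverses. TransGlobal's flights skew toward medium-haul, which has a lower base rate.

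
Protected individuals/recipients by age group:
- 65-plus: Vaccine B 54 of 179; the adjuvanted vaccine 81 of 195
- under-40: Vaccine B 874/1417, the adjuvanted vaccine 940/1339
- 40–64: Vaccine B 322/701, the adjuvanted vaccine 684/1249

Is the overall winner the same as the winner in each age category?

Yes

65-plus: Vaccine B 54/179 = 30.2%, the adjuvanted vaccine 81/195 = 41.5% → the adjuvanted vaccine
Under-40: Vaccine B 874/1417 = 61.7%, the adjuvanted vaccine 940/1339 = 70.2% → the adjuvanted vaccine
40–64: Vaccine B 322/701 = 45.9%, the adjuvanted vaccine 684/1249 = 54.8% → the adjuvanted vaccine
Overall: Vaccine B 1250/2297 = 54.4%, the adjuvanted vaccine 1705/2783 = 61.3% → the adjuvanted vaccine
The adjuvanted vaccine wins overall and in every age group — no reversal.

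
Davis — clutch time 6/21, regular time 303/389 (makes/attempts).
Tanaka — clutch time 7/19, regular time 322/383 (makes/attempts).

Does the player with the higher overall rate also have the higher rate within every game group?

Yes

Clutch time: Davis 6/21 = 28.6%, Tanaka 7/19 = 36.8% → Tanaka
Regular time: Davis 303/389 = 77.9%, Tanaka 322/383 = 84.1% → Tanaka
Overall: Davis 309/410 = 75.4%, Tanaka 329/402 = 81.8% → Tanaka
Tanaka wins overall and in every game group — no reversal.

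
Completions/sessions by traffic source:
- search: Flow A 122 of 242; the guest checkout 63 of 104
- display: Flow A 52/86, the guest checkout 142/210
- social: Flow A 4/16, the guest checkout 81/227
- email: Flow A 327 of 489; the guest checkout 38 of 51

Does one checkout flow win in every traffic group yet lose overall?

Yes

Search: Flow A 122/242 = 50.4%, the guest checkout 63/104 = 60.6% → the guest checkout
Display: Flow A 52/86 = 60.5%, the guest checkout 142/210 = 67.6% → the guest checkout
Social: Flow A 4/16 = 25.0%, the guest checkout 81/227 = 35.7% → the guest checkout
Email: Flow A 327/489 = 66.9%, the guest checkout 38/51 = 74.5% → the guest checkout
Overall: Flow A 505/833 = 60.6%, the guest checkout 324/592 = 54.7% → Flow A
The guest checkout wins each traffic group but Flow A wins overall — the comparison reverses. The guest checkout's sessions skew toward social, which has a lower base rate.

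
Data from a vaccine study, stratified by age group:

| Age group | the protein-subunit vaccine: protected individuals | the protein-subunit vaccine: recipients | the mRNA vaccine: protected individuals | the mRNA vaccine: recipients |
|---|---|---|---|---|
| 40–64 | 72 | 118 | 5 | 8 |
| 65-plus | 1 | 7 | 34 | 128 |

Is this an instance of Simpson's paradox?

Yes

40–64: the protein-subunit vaccine 72/118 = 61.0%, the mRNA vaccine 5/8 = 62.5% → the mRNA vaccine
65-plus: the protein-subunit vaccine 1/7 = 14.3%, the mRNA vaccine 34/128 = 26.6% → the mRNA vaccine
Overall: the protein-subunit vaccine 73/125 = 58.4%, the mRNA vaccine 39/136 = 28.7% → the protein-subunit vaccine
The mRNA vaccine wins each age group but the protein-subunit vaccine wins overall — the comparison reverses. The mRNA vaccine's recipients skew toward 65-plus, which has a lower base rate.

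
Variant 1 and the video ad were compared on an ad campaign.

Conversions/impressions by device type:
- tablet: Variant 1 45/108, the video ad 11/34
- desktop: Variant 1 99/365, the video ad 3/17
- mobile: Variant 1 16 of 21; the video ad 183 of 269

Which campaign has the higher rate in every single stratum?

Variant 1

Tablet: Variant 1 45/108 = 41.7%, the video ad 11/34 = 32.4% → Variant 1
Desktop: Variant 1 99/365 = 27.1%, the video ad 3/17 = 17.6% → Variant 1
Mobile: Variant 1 16/21 = 76.2%, the video ad 183/269 = 68.0% → Variant 1
Variant 1 has the higher rate in all 3 groups.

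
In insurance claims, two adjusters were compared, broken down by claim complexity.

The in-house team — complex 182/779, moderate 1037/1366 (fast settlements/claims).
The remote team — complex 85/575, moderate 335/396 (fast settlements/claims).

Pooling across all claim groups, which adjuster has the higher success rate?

Complex: the in-house team 182/779 = 23.4%, the remote team 85/575 = 14.8% → the in-house team
Moderate: the in-house team 1037/1366 = 75.9%, the remote team 335/396 = 84.6% → the remote team
Overall: the in-house team 1219/2145 = 56.8%, the remote team 420/971 = 43.3% → the in-house team
(Neither sweeps every claim group, but the in-house team has the higher pooled rate.)

the in-house team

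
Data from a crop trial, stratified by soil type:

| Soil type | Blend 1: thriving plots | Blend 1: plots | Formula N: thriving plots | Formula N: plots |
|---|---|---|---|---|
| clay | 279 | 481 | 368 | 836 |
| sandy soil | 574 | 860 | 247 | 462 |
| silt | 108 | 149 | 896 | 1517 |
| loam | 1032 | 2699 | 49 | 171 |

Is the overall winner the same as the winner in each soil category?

No

Clay: Blend 1 279/481 = 58.0%, Formula N 368/836 = 44.0% → Blend 1
Sandy soil: Blend 1 574/860 = 66.7%, Formula N 247/462 = 53.5% → Blend 1
Silt: Blend 1 108/149 = 72.5%, Formula N 896/1517 = 59.1% → Blend 1
Loam: Blend 1 1032/2699 = 38.2%, Formula N 49/171 = 28.7% → Blend 1
Overall: Blend 1 1993/4189 = 47.6%, Formula N 1560/2986 = 52.2% → Formula N
Blend 1 wins each soil group but Formula N wins overall — the comparison reverses. Blend 1's plots skew toward loam, which has a lower base rate.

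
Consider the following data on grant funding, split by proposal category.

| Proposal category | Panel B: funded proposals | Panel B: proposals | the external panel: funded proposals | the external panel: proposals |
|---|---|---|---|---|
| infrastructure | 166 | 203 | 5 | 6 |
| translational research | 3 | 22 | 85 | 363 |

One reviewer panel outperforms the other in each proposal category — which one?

Infrastructure: Panel B 166/203 = 81.8%, the external panel 5/6 = 83.3% → the external panel
Translational research: Panel B 3/22 = 13.6%, the external panel 85/363 = 23.4% → the external panel
The external panel has the higher rate in both groups.

the external panel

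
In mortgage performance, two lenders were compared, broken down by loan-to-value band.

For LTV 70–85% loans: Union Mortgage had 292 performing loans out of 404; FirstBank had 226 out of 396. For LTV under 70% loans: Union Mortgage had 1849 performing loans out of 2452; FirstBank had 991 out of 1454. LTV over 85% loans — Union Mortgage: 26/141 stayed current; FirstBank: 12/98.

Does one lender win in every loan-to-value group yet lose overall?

No

LTV 70–85%: Union Mortgage 292/404 = 72.3%, FirstBank 226/396 = 57.1% → Union Mortgage
LTV under 70%: Union Mortgage 1849/2452 = 75.4%, FirstBank 991/1454 = 68.2% → Union Mortgage
LTV over 85%: Union Mortgage 26/141 = 18.4%, FirstBank 12/98 = 12.2% → Union Mortgage
Overall: Union Mortgage 2167/2997 = 72.3%, FirstBank 1229/1948 = 63.1% → Union Mortgage
Union Mortgage wins overall and in every loan-to-value group — no reversal.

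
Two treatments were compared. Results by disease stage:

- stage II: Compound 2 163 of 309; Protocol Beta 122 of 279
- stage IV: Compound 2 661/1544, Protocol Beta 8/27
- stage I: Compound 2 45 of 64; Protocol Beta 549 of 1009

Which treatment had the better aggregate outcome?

Protocol Beta

Stage II: Compound 2 163/309 = 52.8%, Protocol Beta 122/279 = 43.7% → Compound 2
Stage IV: Compound 2 661/1544 = 42.8%, Protocol Beta 8/27 = 29.6% → Compound 2
Stage I: Compound 2 45/64 = 70.3%, Protocol Beta 549/1009 = 54.4% → Compound 2
Overall: Compound 2 869/1917 = 45.3%, Protocol Beta 679/1315 = 51.6% → Protocol Beta
(Compound 2 wins every disease group but Protocol Beta wins overall — Compound 2's patients skew toward the low-rate stage IV group.)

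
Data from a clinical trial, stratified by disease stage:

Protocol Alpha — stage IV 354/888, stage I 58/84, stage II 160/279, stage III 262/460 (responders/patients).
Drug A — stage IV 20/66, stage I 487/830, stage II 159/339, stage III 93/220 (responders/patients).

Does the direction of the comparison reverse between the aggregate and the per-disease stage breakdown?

Yes

Stage IV: Protocol Alpha 354/888 = 39.9%, Drug A 20/66 = 30.3% → Protocol Alpha
Stage I: Protocol Alpha 58/84 = 69.0%, Drug A 487/830 = 58.7% → Protocol Alpha
Stage II: Protocol Alpha 160/279 = 57.3%, Drug A 159/339 = 46.9% → Protocol Alpha
Stage III: Protocol Alpha 262/460 = 57.0%, Drug A 93/220 = 42.3% → Protocol Alpha
Overall: Protocol Alpha 834/1711 = 48.7%, Drug A 759/1455 = 52.2% → Drug A
Protocol Alpha wins each disease group but Drug A wins overall — the comparison reverses. Protocol Alpha's patients skew toward stage IV, which has a lower base rate.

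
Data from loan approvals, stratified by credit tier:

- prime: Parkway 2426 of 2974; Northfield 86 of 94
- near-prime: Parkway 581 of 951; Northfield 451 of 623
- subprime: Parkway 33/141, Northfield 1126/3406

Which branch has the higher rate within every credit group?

Northfield

Prime: Parkway 2426/2974 = 81.6%, Northfield 86/94 = 91.5% → Northfield
Near-prime: Parkway 581/951 = 61.1%, Northfield 451/623 = 72.4% → Northfield
Subprime: Parkway 33/141 = 23.4%, Northfield 1126/3406 = 33.1% → Northfield
Northfield has the higher rate in all 3 groups.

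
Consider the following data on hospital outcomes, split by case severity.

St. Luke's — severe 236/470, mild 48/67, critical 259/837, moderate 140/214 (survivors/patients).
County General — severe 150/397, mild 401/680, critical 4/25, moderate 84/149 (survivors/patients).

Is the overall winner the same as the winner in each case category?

Severe: St. Luke's 236/470 = 50.2%, County General 150/397 = 37.8% → St. Luke's
Mild: St. Luke's 48/67 = 71.6%, County General 401/680 = 59.0% → St. Luke's
Critical: St. Luke's 259/837 = 30.9%, County General 4/25 = 16.0% → St. Luke's
Moderate: St. Luke's 140/214 = 65.4%, County General 84/149 = 56.4% → St. Luke's
Overall: St. Luke's 683/1588 = 43.0%, County General 639/1251 = 51.1% → County General
St. Luke's wins each case group but County General wins overall — the comparison reverses. St. Luke's's patients skew toward critical, which has a lower base rate.

No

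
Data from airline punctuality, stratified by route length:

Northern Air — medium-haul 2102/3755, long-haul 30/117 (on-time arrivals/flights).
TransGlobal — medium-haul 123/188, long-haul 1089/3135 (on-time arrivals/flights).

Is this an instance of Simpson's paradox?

Yes

Medium-haul: Northern Air 2102/3755 = 56.0%, TransGlobal 123/188 = 65.4% → TransGlobal
Long-haul: Northern Air 30/117 = 25.6%, TransGlobal 1089/3135 = 34.7% → TransGlobal
Overall: Northern Air 2132/3872 = 55.1%, TransGlobal 1212/3323 = 36.5% → Northern Air
TransGlobal wins each route group but Northern Air wins overall — the comparison reverses. TransGlobal's flights skew toward long-haul, which has a lower base rate.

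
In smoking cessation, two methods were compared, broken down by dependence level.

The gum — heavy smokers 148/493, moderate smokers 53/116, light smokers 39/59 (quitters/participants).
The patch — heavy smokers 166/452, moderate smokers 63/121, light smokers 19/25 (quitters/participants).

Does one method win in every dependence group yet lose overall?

No

Heavy smokers: the gum 148/493 = 30.0%, the patch 166/452 = 36.7% → the patch
Moderate smokers: the gum 53/116 = 45.7%, the patch 63/121 = 52.1% → the patch
Light smokers: the gum 39/59 = 66.1%, the patch 19/25 = 76.0% → the patch
Overall: the gum 240/668 = 35.9%, the patch 248/598 = 41.5% → the patch
The patch wins overall and in every dependence group — no reversal.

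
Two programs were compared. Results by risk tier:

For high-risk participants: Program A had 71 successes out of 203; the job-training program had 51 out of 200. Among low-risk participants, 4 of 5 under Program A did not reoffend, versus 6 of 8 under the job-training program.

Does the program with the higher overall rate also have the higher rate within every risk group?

High-risk: Program A 71/203 = 35.0%, the job-training program 51/200 = 25.5% → Program A
Low-risk: Program A 4/5 = 80.0%, the job-training program 6/8 = 75.0% → Program A
Overall: Program A 75/208 = 36.1%, the job-training program 57/208 = 27.4% → Program A
Program A wins overall and in every risk group — no reversal.

Yes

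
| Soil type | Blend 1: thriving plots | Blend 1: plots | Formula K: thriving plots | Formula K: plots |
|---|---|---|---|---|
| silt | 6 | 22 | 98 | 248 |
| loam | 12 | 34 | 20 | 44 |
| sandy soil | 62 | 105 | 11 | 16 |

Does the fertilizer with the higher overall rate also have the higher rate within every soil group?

Silt: Blend 1 6/22 = 27.3%, Formula K 98/248 = 39.5% → Formula K
Loam: Blend 1 12/34 = 35.3%, Formula K 20/44 = 45.5% → Formula K
Sandy soil: Blend 1 62/105 = 59.0%, Formula K 11/16 = 68.8% → Formula K
Overall: Blend 1 80/161 = 49.7%, Formula K 129/308 = 41.9% → Blend 1
Formula K wins each soil group but Blend 1 wins overall — the comparison reverses. Formula K's plots skew toward silt, which has a lower base rate.

No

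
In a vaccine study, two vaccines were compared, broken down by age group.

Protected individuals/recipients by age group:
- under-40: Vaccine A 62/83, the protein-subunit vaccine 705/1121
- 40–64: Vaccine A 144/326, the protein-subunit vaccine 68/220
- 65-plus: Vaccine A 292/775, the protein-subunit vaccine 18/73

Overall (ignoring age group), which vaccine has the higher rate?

the protein-subunit vaccine

Under-40: Vaccine A 62/83 = 74.7%, the protein-subunit vaccine 705/1121 = 62.9% → Vaccine A
40–64: Vaccine A 144/326 = 44.2%, the protein-subunit vaccine 68/220 = 30.9% → Vaccine A
65-plus: Vaccine A 292/775 = 37.7%, the protein-subunit vaccine 18/73 = 24.7% → Vaccine A
Overall: Vaccine A 498/1184 = 42.1%, the protein-subunit vaccine 791/1414 = 55.9% → the protein-subunit vaccine
(Vaccine A wins every age group but the protein-subunit vaccine wins overall — Vaccine A's recipients skew toward the low-rate 65-plus group.)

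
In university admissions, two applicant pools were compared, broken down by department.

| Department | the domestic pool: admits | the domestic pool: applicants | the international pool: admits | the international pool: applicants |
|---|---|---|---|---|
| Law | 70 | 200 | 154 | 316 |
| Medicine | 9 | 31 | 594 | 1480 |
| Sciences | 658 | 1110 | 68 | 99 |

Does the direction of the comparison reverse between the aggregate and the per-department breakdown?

Yes

Law: the domestic pool 70/200 = 35.0%, the international pool 154/316 = 48.7% → the international pool
Medicine: the domestic pool 9/31 = 29.0%, the international pool 594/1480 = 40.1% → the international pool
Sciences: the domestic pool 658/1110 = 59.3%, the international pool 68/99 = 68.7% → the international pool
Overall: the domestic pool 737/1341 = 55.0%, the international pool 816/1895 = 43.1% → the domestic pool
The international pool wins each department group but the domestic pool wins overall — the comparison reverses. The international pool's applicants skew toward Medicine, which has a lower base rate.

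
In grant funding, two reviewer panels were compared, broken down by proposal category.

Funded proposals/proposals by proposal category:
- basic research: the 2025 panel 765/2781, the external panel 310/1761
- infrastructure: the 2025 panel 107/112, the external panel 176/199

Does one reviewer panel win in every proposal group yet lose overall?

No

Basic research: the 2025 panel 765/2781 = 27.5%, the external panel 310/1761 = 17.6% → the 2025 panel
Infrastructure: the 2025 panel 107/112 = 95.5%, the external panel 176/199 = 88.4% → the 2025 panel
Overall: the 2025 panel 872/2893 = 30.1%, the external panel 486/1960 = 24.8% → the 2025 panel
The 2025 panel wins overall and in every proposal group — no reversal.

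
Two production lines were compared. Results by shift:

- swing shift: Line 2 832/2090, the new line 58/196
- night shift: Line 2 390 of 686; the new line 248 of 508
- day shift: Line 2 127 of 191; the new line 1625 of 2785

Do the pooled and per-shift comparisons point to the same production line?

Swing shift: Line 2 832/2090 = 39.8%, the new line 58/196 = 29.6% → Line 2
Night shift: Line 2 390/686 = 56.9%, the new line 248/508 = 48.8% → Line 2
Day shift: Line 2 127/191 = 66.5%, the new line 1625/2785 = 58.3% → Line 2
Overall: Line 2 1349/2967 = 45.5%, the new line 1931/3489 = 55.3% → the new line
Line 2 wins each shift group but the new line wins overall — the comparison reverses. Line 2's units skew toward swing shift, which has a lower base rate.

No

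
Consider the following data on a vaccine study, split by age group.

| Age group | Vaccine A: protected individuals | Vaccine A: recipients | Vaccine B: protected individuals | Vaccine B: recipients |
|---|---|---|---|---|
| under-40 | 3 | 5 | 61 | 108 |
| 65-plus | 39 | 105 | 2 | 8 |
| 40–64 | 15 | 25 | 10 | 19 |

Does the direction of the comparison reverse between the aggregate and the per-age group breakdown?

Yes

Under-40: Vaccine A 3/5 = 60.0%, Vaccine B 61/108 = 56.5% → Vaccine A
65-plus: Vaccine A 39/105 = 37.1%, Vaccine B 2/8 = 25.0% → Vaccine A
40–64: Vaccine A 15/25 = 60.0%, Vaccine B 10/19 = 52.6% → Vaccine A
Overall: Vaccine A 57/135 = 42.2%, Vaccine B 73/135 = 54.1% → Vaccine B
Vaccine A wins each age group but Vaccine B wins overall — the comparison reverses. Vaccine A's recipients skew toward 65-plus, which has a lower base rate.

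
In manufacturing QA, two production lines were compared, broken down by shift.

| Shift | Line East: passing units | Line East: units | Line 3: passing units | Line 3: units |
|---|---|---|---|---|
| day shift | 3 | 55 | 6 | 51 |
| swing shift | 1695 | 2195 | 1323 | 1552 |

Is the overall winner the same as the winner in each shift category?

Yes

Day shift: Line East 3/55 = 5.5%, Line 3 6/51 = 11.8% → Line 3
Swing shift: Line East 1695/2195 = 77.2%, Line 3 1323/1552 = 85.2% → Line 3
Overall: Line East 1698/2250 = 75.5%, Line 3 1329/1603 = 82.9% → Line 3
Line 3 wins overall and in every shift group — no reversal.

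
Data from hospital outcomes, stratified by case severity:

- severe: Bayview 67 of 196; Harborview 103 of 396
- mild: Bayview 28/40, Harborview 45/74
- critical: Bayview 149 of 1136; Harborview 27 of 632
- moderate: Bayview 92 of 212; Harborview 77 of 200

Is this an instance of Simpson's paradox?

No

Severe: Bayview 67/196 = 34.2%, Harborview 103/396 = 26.0% → Bayview
Mild: Bayview 28/40 = 70.0%, Harborview 45/74 = 60.8% → Bayview
Critical: Bayview 149/1136 = 13.1%, Harborview 27/632 = 4.3% → Bayview
Moderate: Bayview 92/212 = 43.4%, Harborview 77/200 = 38.5% → Bayview
Overall: Bayview 336/1584 = 21.2%, Harborview 252/1302 = 19.4% → Bayview
Bayview wins overall and in every case group — no reversal.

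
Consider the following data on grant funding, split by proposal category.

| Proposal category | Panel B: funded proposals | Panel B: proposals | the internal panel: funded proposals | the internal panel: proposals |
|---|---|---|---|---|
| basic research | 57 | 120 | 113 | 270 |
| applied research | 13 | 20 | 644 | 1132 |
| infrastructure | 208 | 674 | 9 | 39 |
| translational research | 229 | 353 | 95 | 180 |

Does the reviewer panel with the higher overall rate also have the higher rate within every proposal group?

No

Basic research: Panel B 57/120 = 47.5%, the internal panel 113/270 = 41.9% → Panel B
Applied research: Panel B 13/20 = 65.0%, the internal panel 644/1132 = 56.9% → Panel B
Infrastructure: Panel B 208/674 = 30.9%, the internal panel 9/39 = 23.1% → Panel B
Translational research: Panel B 229/353 = 64.9%, the internal panel 95/180 = 52.8% → Panel B
Overall: Panel B 507/1167 = 43.4%, the internal panel 861/1621 = 53.1% → the internal panel
Panel B wins each proposal group but the internal panel wins overall — the comparison reverses. Panel B's proposals skew toward infrastructure, which has a lower base rate.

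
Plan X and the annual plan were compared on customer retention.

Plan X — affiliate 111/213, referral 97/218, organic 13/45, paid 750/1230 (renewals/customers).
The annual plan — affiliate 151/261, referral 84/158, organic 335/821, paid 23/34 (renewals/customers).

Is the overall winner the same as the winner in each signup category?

No

Affiliate: Plan X 111/213 = 52.1%, the annual plan 151/261 = 57.9% → the annual plan
Referral: Plan X 97/218 = 44.5%, the annual plan 84/158 = 53.2% → the annual plan
Organic: Plan X 13/45 = 28.9%, the annual plan 335/821 = 40.8% → the annual plan
Paid: Plan X 750/1230 = 61.0%, the annual plan 23/34 = 67.6% → the annual plan
Overall: Plan X 971/1706 = 56.9%, the annual plan 593/1274 = 46.5% → Plan X
The annual plan wins each signup group but Plan X wins overall — the comparison reverses. The annual plan's customers skew toward organic, which has a lower base rate.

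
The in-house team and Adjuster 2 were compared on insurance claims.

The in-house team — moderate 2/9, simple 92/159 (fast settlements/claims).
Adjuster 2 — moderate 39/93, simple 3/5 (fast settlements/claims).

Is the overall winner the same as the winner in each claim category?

Moderate: the in-house team 2/9 = 22.2%, Adjuster 2 39/93 = 41.9% → Adjuster 2
Simple: the in-house team 92/159 = 57.9%, Adjuster 2 3/5 = 60.0% → Adjuster 2
Overall: the in-house team 94/168 = 56.0%, Adjuster 2 42/98 = 42.9% → the in-house team
Adjuster 2 wins each claim group but the in-house team wins overall — the comparison reverses. Adjuster 2's claims skew toward moderate, which has a lower base rate.

No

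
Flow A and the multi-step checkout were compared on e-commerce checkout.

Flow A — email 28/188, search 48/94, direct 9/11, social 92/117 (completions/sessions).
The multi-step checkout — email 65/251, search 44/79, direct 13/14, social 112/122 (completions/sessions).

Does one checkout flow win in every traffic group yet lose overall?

Email: Flow A 28/188 = 14.9%, the multi-step checkout 65/251 = 25.9% → the multi-step checkout
Search: Flow A 48/94 = 51.1%, the multi-step checkout 44/79 = 55.7% → the multi-step checkout
Direct: Flow A 9/11 = 81.8%, the multi-step checkout 13/14 = 92.9% → the multi-step checkout
Social: Flow A 92/117 = 78.6%, the multi-step checkout 112/122 = 91.8% → the multi-step checkout
Overall: Flow A 177/410 = 43.2%, the multi-step checkout 234/466 = 50.2% → the multi-step checkout
The multi-step checkout wins overall and in every traffic group — no reversal.

No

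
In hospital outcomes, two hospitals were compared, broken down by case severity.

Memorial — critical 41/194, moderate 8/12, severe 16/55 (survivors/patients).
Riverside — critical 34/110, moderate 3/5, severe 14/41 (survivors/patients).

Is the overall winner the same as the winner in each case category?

No

Critical: Memorial 41/194 = 21.1%, Riverside 34/110 = 30.9% → Riverside
Moderate: Memorial 8/12 = 66.7%, Riverside 3/5 = 60.0% → Memorial
Severe: Memorial 16/55 = 29.1%, Riverside 14/41 = 34.1% → Riverside
Overall: Memorial 65/261 = 24.9%, Riverside 51/156 = 32.7% → Riverside
Neither sweeps: Memorial wins 1 of 3 groups, Riverside wins 2. Riverside wins overall but not every group — no Simpson reversal.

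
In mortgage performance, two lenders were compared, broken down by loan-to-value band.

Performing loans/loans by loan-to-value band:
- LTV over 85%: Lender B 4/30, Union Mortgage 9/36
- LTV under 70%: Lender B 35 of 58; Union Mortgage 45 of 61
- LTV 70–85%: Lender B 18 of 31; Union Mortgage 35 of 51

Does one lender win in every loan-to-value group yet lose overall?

No

LTV over 85%: Lender B 4/30 = 13.3%, Union Mortgage 9/36 = 25.0% → Union Mortgage
LTV under 70%: Lender B 35/58 = 60.3%, Union Mortgage 45/61 = 73.8% → Union Mortgage
LTV 70–85%: Lender B 18/31 = 58.1%, Union Mortgage 35/51 = 68.6% → Union Mortgage
Overall: Lender B 57/119 = 47.9%, Union Mortgage 89/148 = 60.1% → Union Mortgage
Union Mortgage wins overall and in every loan-to-value group — no reversal.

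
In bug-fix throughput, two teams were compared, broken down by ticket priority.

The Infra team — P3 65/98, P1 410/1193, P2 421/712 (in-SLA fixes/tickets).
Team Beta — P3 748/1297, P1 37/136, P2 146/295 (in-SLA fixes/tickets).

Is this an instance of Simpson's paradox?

P3: the Infra team 65/98 = 66.3%, Team Beta 748/1297 = 57.7% → the Infra team
P1: the Infra team 410/1193 = 34.4%, Team Beta 37/136 = 27.2% → the Infra team
P2: the Infra team 421/712 = 59.1%, Team Beta 146/295 = 49.5% → the Infra team
Overall: the Infra team 896/2003 = 44.7%, Team Beta 931/1728 = 53.9% → Team Beta
The Infra team wins each ticket group but Team Beta wins overall — the comparison reverses. The Infra team's tickets skew toward P1, which has a lower base rate.

Yes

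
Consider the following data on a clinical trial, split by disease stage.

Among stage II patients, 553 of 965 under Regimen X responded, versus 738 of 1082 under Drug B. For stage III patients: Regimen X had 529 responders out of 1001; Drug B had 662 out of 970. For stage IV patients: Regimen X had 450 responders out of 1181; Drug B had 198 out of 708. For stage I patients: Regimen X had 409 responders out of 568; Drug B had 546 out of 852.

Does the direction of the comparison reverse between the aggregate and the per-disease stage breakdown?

No

Stage II: Regimen X 553/965 = 57.3%, Drug B 738/1082 = 68.2% → Drug B
Stage III: Regimen X 529/1001 = 52.8%, Drug B 662/970 = 68.2% → Drug B
Stage IV: Regimen X 450/1181 = 38.1%, Drug B 198/708 = 28.0% → Regimen X
Stage I: Regimen X 409/568 = 72.0%, Drug B 546/852 = 64.1% → Regimen X
Overall: Regimen X 1941/3715 = 52.2%, Drug B 2144/3612 = 59.4% → Drug B
Neither sweeps: Regimen X wins 2 of 4 groups, Drug B wins 2. Drug B wins overall but not every group — no Simpson reversal.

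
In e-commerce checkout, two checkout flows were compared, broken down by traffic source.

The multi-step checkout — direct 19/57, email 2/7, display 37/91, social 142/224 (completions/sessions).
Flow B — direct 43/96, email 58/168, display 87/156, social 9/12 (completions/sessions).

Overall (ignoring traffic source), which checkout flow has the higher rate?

Direct: the multi-step checkout 19/57 = 33.3%, Flow B 43/96 = 44.8% → Flow B
Email: the multi-step checkout 2/7 = 28.6%, Flow B 58/168 = 34.5% → Flow B
Display: the multi-step checkout 37/91 = 40.7%, Flow B 87/156 = 55.8% → Flow B
Social: the multi-step checkout 142/224 = 63.4%, Flow B 9/12 = 75.0% → Flow B
Overall: the multi-step checkout 200/379 = 52.8%, Flow B 197/432 = 45.6% → the multi-step checkout
(Flow B wins every traffic group but the multi-step checkout wins overall — Flow B's sessions skew toward the low-rate email group.)

the multi-step checkout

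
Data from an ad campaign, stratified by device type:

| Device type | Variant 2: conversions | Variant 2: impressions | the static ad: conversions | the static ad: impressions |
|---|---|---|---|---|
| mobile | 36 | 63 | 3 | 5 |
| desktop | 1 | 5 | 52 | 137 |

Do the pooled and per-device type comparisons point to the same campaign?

No

Mobile: Variant 2 36/63 = 57.1%, the static ad 3/5 = 60.0% → the static ad
Desktop: Variant 2 1/5 = 20.0%, the static ad 52/137 = 38.0% → the static ad
Overall: Variant 2 37/68 = 54.4%, the static ad 55/142 = 38.7% → Variant 2
The static ad wins each device group but Variant 2 wins overall — the comparison reverses. The static ad's impressions skew toward desktop, which has a lower base rate.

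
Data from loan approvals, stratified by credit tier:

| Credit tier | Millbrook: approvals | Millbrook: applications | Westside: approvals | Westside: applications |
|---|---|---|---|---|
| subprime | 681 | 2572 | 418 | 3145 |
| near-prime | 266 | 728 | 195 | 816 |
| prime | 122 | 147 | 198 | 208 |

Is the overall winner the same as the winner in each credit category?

No

Subprime: Millbrook 681/2572 = 26.5%, Westside 418/3145 = 13.3% → Millbrook
Near-prime: Millbrook 266/728 = 36.5%, Westside 195/816 = 23.9% → Millbrook
Prime: Millbrook 122/147 = 83.0%, Westside 198/208 = 95.2% → Westside
Overall: Millbrook 1069/3447 = 31.0%, Westside 811/4169 = 19.5% → Millbrook
Neither sweeps: Millbrook wins 2 of 3 groups, Westside wins 1. Millbrook wins overall but not every group — no Simpson reversal.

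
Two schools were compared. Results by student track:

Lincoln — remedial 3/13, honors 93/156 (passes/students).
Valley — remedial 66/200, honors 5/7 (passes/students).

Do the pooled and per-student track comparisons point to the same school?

Remedial: Lincoln 3/13 = 23.1%, Valley 66/200 = 33.0% → Valley
Honors: Lincoln 93/156 = 59.6%, Valley 5/7 = 71.4% → Valley
Overall: Lincoln 96/169 = 56.8%, Valley 71/207 = 34.3% → Lincoln
Valley wins each student group but Lincoln wins overall — the comparison reverses. Valley's students skew toward remedial, which has a lower base rate.

No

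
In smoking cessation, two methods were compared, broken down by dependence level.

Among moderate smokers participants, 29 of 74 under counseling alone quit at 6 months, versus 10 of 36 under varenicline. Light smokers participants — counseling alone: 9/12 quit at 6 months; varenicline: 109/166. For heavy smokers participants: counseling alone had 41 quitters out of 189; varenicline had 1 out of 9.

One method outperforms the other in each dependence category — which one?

counseling alone

Moderate smokers: counseling alone 29/74 = 39.2%, varenicline 10/36 = 27.8% → counseling alone
Light smokers: counseling alone 9/12 = 75.0%, varenicline 109/166 = 65.7% → counseling alone
Heavy smokers: counseling alone 41/189 = 21.7%, varenicline 1/9 = 11.1% → counseling alone
Counseling alone has the higher rate in all 3 groups.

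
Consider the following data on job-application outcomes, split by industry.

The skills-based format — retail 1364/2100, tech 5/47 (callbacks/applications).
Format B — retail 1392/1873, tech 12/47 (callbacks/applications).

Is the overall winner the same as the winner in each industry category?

Retail: the skills-based format 1364/2100 = 65.0%, Format B 1392/1873 = 74.3% → Format B
Tech: the skills-based format 5/47 = 10.6%, Format B 12/47 = 25.5% → Format B
Overall: the skills-based format 1369/2147 = 63.8%, Format B 1404/1920 = 73.1% → Format B
Format B wins overall and in every industry group — no reversal.

Yes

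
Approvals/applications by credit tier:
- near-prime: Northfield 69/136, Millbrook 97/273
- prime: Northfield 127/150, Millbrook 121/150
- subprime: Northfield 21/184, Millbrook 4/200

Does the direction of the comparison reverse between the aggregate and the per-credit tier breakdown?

Near-prime: Northfield 69/136 = 50.7%, Millbrook 97/273 = 35.5% → Northfield
Prime: Northfield 127/150 = 84.7%, Millbrook 121/150 = 80.7% → Northfield
Subprime: Northfield 21/184 = 11.4%, Millbrook 4/200 = 2.0% → Northfield
Overall: Northfield 217/470 = 46.2%, Millbrook 222/623 = 35.6% → Northfield
Northfield wins overall and in every credit group — no reversal.

No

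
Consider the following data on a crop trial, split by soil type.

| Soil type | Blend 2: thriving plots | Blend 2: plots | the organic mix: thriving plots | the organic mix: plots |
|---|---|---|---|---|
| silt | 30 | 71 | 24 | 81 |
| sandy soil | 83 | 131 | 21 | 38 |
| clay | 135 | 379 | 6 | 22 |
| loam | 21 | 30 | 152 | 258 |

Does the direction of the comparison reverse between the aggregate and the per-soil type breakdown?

Silt: Blend 2 30/71 = 42.3%, the organic mix 24/81 = 29.6% → Blend 2
Sandy soil: Blend 2 83/131 = 63.4%, the organic mix 21/38 = 55.3% → Blend 2
Clay: Blend 2 135/379 = 35.6%, the organic mix 6/22 = 27.3% → Blend 2
Loam: Blend 2 21/30 = 70.0%, the organic mix 152/258 = 58.9% → Blend 2
Overall: Blend 2 269/611 = 44.0%, the organic mix 203/399 = 50.9% → the organic mix
Blend 2 wins each soil group but the organic mix wins overall — the comparison reverses. Blend 2's plots skew toward clay, which has a lower base rate.

Yes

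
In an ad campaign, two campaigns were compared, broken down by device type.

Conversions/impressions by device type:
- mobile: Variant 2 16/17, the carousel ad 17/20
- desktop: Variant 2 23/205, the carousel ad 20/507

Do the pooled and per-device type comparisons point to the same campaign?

Mobile: Variant 2 16/17 = 94.1%, the carousel ad 17/20 = 85.0% → Variant 2
Desktop: Variant 2 23/205 = 11.2%, the carousel ad 20/507 = 3.9% → Variant 2
Overall: Variant 2 39/222 = 17.6%, the carousel ad 37/527 = 7.0% → Variant 2
Variant 2 wins overall and in every device group — no reversal.

Yes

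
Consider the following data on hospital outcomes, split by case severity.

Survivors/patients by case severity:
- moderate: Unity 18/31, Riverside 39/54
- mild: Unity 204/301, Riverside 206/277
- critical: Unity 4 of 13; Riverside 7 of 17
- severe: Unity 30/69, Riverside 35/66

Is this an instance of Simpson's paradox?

Moderate: Unity 18/31 = 58.1%, Riverside 39/54 = 72.2% → Riverside
Mild: Unity 204/301 = 67.8%, Riverside 206/277 = 74.4% → Riverside
Critical: Unity 4/13 = 30.8%, Riverside 7/17 = 41.2% → Riverside
Severe: Unity 30/69 = 43.5%, Riverside 35/66 = 53.0% → Riverside
Overall: Unity 256/414 = 61.8%, Riverside 287/414 = 69.3% → Riverside
Riverside wins overall and in every case group — no reversal.

No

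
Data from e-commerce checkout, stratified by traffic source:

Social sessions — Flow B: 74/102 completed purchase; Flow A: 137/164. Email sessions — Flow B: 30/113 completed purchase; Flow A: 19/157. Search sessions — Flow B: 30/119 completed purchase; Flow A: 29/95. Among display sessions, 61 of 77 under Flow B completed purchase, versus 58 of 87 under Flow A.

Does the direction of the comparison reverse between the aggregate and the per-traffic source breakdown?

No

Social: Flow B 74/102 = 72.5%, Flow A 137/164 = 83.5% → Flow A
Email: Flow B 30/113 = 26.5%, Flow A 19/157 = 12.1% → Flow B
Search: Flow B 30/119 = 25.2%, Flow A 29/95 = 30.5% → Flow A
Display: Flow B 61/77 = 79.2%, Flow A 58/87 = 66.7% → Flow B
Overall: Flow B 195/411 = 47.4%, Flow A 243/503 = 48.3% → Flow A
Neither sweeps: Flow B wins 2 of 4 groups, Flow A wins 2. Flow A wins overall but not every group — no Simpson reversal.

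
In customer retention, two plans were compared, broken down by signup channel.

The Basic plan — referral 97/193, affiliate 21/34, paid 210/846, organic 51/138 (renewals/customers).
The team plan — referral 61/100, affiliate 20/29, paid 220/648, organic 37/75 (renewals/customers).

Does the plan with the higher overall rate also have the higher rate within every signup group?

Yes

Referral: the Basic plan 97/193 = 50.3%, the team plan 61/100 = 61.0% → the team plan
Affiliate: the Basic plan 21/34 = 61.8%, the team plan 20/29 = 69.0% → the team plan
Paid: the Basic plan 210/846 = 24.8%, the team plan 220/648 = 34.0% → the team plan
Organic: the Basic plan 51/138 = 37.0%, the team plan 37/75 = 49.3% → the team plan
Overall: the Basic plan 379/1211 = 31.3%, the team plan 338/852 = 39.7% → the team plan
The team plan wins overall and in every signup group — no reversal.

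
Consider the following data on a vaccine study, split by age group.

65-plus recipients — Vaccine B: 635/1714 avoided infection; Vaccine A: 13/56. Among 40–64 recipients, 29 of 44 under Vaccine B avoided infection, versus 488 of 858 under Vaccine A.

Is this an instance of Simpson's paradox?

65-plus: Vaccine B 635/1714 = 37.0%, Vaccine A 13/56 = 23.2% → Vaccine B
40–64: Vaccine B 29/44 = 65.9%, Vaccine A 488/858 = 56.9% → Vaccine B
Overall: Vaccine B 664/1758 = 37.8%, Vaccine A 501/914 = 54.8% → Vaccine A
Vaccine B wins each age group but Vaccine A wins overall — the comparison reverses. Vaccine B's recipients skew toward 65-plus, which has a lower base rate.

Yes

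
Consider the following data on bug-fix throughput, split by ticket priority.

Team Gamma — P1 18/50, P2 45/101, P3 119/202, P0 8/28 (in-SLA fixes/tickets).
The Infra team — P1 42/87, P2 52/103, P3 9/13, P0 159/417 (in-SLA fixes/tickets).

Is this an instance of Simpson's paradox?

Yes

P1: Team Gamma 18/50 = 36.0%, the Infra team 42/87 = 48.3% → the Infra team
P2: Team Gamma 45/101 = 44.6%, the Infra team 52/103 = 50.5% → the Infra team
P3: Team Gamma 119/202 = 58.9%, the Infra team 9/13 = 69.2% → the Infra team
P0: Team Gamma 8/28 = 28.6%, the Infra team 159/417 = 38.1% → the Infra team
Overall: Team Gamma 190/381 = 49.9%, the Infra team 262/620 = 42.3% → Team Gamma
The Infra team wins each ticket group but Team Gamma wins overall — the comparison reverses. The Infra team's tickets skew toward P0, which has a lower base rate.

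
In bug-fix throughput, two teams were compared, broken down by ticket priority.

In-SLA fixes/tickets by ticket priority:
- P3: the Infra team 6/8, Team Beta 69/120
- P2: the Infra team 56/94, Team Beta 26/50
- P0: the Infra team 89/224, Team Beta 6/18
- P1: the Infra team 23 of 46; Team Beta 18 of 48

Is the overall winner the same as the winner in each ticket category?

P3: the Infra team 6/8 = 75.0%, Team Beta 69/120 = 57.5% → the Infra team
P2: the Infra team 56/94 = 59.6%, Team Beta 26/50 = 52.0% → the Infra team
P0: the Infra team 89/224 = 39.7%, Team Beta 6/18 = 33.3% → the Infra team
P1: the Infra team 23/46 = 50.0%, Team Beta 18/48 = 37.5% → the Infra team
Overall: the Infra team 174/372 = 46.8%, Team Beta 119/236 = 50.4% → Team Beta
The Infra team wins each ticket group but Team Beta wins overall — the comparison reverses. The Infra team's tickets skew toward P0, which has a lower base rate.

No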